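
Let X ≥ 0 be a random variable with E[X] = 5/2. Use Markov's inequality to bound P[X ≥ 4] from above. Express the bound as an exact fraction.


μ = E[X] = 5/2, a = 4.
Markov: P[X ≥ 4] ≤ μ/a = (5/2)/4 = 5/8.
Numerically: ≈ 0.6250.
(Since a = 4 > μ = 2.5000, the bound 5/8 is < 1 and informative.)

P[X ≥ 4] ≤ 5/8 ≈ 0.6250.


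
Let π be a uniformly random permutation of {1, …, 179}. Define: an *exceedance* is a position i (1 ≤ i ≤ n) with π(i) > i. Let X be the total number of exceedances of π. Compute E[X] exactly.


Write X = Σ_{i=1}^{179} X_i, where X_i = 1_{π(i) > i}.
For each fixed i, π(i) is uniform over {1, …, 179} (marginal of a uniform permutation), so P[π(i) > i] = (n − i)/n. Summing: Σ_{i=1}^{179} (n − i)/n = (0 + 1 + … + 178)/179 = 179(179 − 1)/(2·179) = (179 − 1)/2.
Hence E[X] = Σ_{i=1}^{179} (179 − i)/179 = 89 ≈ 89.000000.

E[X] = 89 = 89.000000.


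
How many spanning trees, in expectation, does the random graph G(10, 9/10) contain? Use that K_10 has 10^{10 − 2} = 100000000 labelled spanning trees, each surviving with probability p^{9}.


K_10 has 10^{10 − 2} = 100000000 labelled spanning trees.
For each such spanning tree H, let X_H = 1 if all 9 edges of H are present in G. Then P[X_H = 1] = p^{9} = (9/10)^{9} = 387420489/1000000000.
By linearity: E[X] = Σ_H E[X_H] = 100000000 · p^{9} = 100000000 · 387420489/1000000000 = 387420489/10.
Numerically: E[X] ≈ 3.8742e+07.

E[X] = 100000000 · (9/10)^{9} = 387420489/10 ≈ 3.8742e+07.


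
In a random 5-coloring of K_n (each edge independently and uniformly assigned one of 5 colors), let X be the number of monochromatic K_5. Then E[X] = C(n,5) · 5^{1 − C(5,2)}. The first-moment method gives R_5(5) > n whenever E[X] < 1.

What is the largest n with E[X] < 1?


We need C(n, 5) · 5^{1 − 10} < 1, i.e. C(n, 5) < 5^{10 − 1} = 1953125.
Check values of n near the boundary:
  n = 44: C(44, 5) = 1086008; 1086008 < 1953125? YES
  n = 45: C(45, 5) = 1221759; 1221759 < 1953125? YES
  n = 46: C(46, 5) = 1370754; 1370754 < 1953125? YES
  n = 47: C(47, 5) = 1533939; 1533939 < 1953125? YES
  n = 48: C(48, 5) = 1712304; 1712304 < 1953125? YES
  n = 49: C(49, 5) = 1906884; 1906884 < 1953125? YES
  n = 50: C(50, 5) = 2118760; 2118760 < 1953125? NO
The largest n with C(n, 5) < 1953125 is n = 49 (where E[X] = 1906884/1953125 ≈ 0.97632). Hence R_5(5) > 49, i.e. R_5(5) ≥ 50.

Largest n = 49; hence R_5(5) > 49.


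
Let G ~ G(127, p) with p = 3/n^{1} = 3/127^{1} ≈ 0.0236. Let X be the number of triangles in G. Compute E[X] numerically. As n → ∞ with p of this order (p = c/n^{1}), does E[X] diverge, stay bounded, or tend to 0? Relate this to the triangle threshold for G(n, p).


Number of potential triangles: C(127, 3) = 333375.
Each occurs with probability p³ ≈ (0.0236)³ ≈ 1.31811e-05.
By linearity: E[X] = C(127, 3)·p³ ≈ 333375 · 1.31811e-05 ≈ 4.394.
Here α = 1, so p = 3/n is exactly at the triangle threshold p ~ 1/n. Asymptotically E[X] → c³/6 = 3³/6 = 9/2 ≈ 4.500, a bounded constant. In this regime the triangle count is asymptotically Poisson(c³/6).

E[X] ≈ 4.394; in regime p = Θ(1/n^{1}) E[X] stays bounded (at the triangle threshold p ~ 1/n).


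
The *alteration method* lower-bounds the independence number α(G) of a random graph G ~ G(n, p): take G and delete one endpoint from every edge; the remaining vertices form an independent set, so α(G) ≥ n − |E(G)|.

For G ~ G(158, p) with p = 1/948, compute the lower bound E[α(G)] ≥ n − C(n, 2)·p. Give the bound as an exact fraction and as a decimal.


E[|E(G)|] = C(158, 2)·p = 12403 · (1/948) = 157/12.
E[α(G)] ≥ n − E[|E(G)|] = 158 − 157/12 = 1739/12.
Numerically: ≈ 144.91667.
(This is only a lower bound; the true E[α(G)] may be larger.)

E[α(G)] ≥ 1739/12 ≈ 144.91667.


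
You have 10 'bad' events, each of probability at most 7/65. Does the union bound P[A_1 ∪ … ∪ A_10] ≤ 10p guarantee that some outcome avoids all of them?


Union bound: P[∪_{i=1}^{10} A_i] ≤ Σ_i P[A_i] ≤ 10·p = 10·(7/65) = 14/13.
Numerically: 14/13 ≈ 1.07692.
Is 14/13 < 1? NO.
Since the bound 14/13 is ≥ 1, the union bound is uninformative here; it does NOT by itself certify existence.

10·p = 14/13 ≈ 1.07692; existence NOT certified by the union bound.


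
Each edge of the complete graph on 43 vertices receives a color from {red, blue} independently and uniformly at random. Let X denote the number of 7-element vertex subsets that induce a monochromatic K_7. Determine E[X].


Let X = Σ_S X_S over the C(43, 7) = 32224114 subsets S of size 7, where X_S = 1 if the K_7 on S is monochromatic.
For a fixed S, the K_7 on S has C(7, 2) = 21 edges. P[all 21 edges red] = (1/2)^21, and likewise for blue, so P[monochromatic] = 2·(1/2)^21 = 2^{1 − 21} = 1/1048576.
By linearity of expectation: E[X] = C(43, 7) · 2^{1 − 21} = 32224114 · 1/1048576 = 16112057/524288.
Numerically: E[X] ≈ 30.73131.

E[X] = C(43,7)·2^(1−C(7,2)) = 16112057/524288 ≈ 30.73131.


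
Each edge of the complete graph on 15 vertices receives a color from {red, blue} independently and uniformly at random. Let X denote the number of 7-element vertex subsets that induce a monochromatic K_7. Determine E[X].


Let X = Σ_S X_S over the C(15, 7) = 6435 subsets S of size 7, where X_S = 1 if the K_7 on S is monochromatic.
For a fixed S, the K_7 on S has C(7, 2) = 21 edges. P[all 21 edges red] = (1/2)^21, and likewise for blue, so P[monochromatic] = 2·(1/2)^21 = 2^{1 − 21} = 1/1048576.
By linearity of expectation: E[X] = C(15, 7) · 2^{1 − 21} = 6435 · 1/1048576 = 6435/1048576.
Numerically: E[X] ≈ 0.006137.

E[X] = C(15,7)·2^(1−C(7,2)) = 6435/1048576 ≈ 0.006137.


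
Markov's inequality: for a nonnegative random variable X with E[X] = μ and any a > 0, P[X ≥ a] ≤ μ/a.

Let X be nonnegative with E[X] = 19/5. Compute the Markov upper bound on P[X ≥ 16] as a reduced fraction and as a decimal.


μ = E[X] = 19/5, a = 16.
Markov: P[X ≥ 16] ≤ μ/a = (19/5)/16 = 19/80.
Numerically: ≈ 0.237500.
(Since a = 16 > μ = 3.800000, the bound 19/80 is < 1 and informative.)

P[X ≥ 16] ≤ 19/80 ≈ 0.237500.


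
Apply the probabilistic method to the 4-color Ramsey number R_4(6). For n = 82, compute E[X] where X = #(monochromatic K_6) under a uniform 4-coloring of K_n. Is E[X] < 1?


E[X] = C(82, 6) · 4^{1 − 15} = 350161812 · 4^{−14} = 350161812/268435456.
As a reduced fraction: E[X] = 87540453/67108864 ≈ 1.304.
Is E[X] < 1? NO.
Since E[X] ≥ 1, the first-moment bound is inconclusive at n = 82; it does NOT by itself certify R_4(6) > 82.

E[X] = 87540453/67108864 ≈ 1.304; E[X] ≥ 1; first-moment method inconclusive here.


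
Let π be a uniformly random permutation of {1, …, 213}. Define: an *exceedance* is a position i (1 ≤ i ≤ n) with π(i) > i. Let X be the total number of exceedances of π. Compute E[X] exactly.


Write X = Σ_{i=1}^{213} X_i, where X_i = 1_{π(i) > i}.
For each fixed i, π(i) is uniform over {1, …, 213} (marginal of a uniform permutation), so P[π(i) > i] = (n − i)/n. Summing: Σ_{i=1}^{213} (n − i)/n = (0 + 1 + … + 212)/213 = 213(213 − 1)/(2·213) = (213 − 1)/2.
Hence E[X] = Σ_{i=1}^{213} (213 − i)/213 = 106 ≈ 106.0000.

E[X] = 106 = 106.0000.


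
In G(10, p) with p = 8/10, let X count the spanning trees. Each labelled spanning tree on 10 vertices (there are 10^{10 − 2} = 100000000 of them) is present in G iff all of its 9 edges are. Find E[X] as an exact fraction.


K_10 has 10^{10 − 2} = 100000000 labelled spanning trees.
For each such spanning tree H, let X_H = 1 if all 9 edges of H are present in G. Then P[X_H = 1] = p^{9} = (4/5)^{9} = 262144/1953125.
By linearity: E[X] = Σ_H E[X_H] = 100000000 · p^{9} = 100000000 · 262144/1953125 = 67108864/5.
Numerically: E[X] ≈ 1.34e+07.

E[X] = 100000000 · (4/5)^{9} = 67108864/5 ≈ 1.34e+07.


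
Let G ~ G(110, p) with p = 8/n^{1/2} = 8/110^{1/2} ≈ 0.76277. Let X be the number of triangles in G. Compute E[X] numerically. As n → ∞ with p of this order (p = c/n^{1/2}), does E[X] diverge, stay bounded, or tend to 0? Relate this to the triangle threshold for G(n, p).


Number of potential triangles: C(110, 3) = 215820.
Each occurs with probability p³ ≈ (0.76277)³ ≈ 4.4379350e-01.
By linearity: E[X] = C(110, 3)·p³ ≈ 215820 · 4.4379350e-01 ≈ 95779.51233.
Since α = 1/2 < 1, p = c/n^{1/2} ≫ 1/n is above the triangle threshold p ~ 1/n. Asymptotically E[X] ~ (c³/6)·n^{3(1−α)} = (8³/6)·n^{1.5} → ∞; triangles are abundant w.h.p.

E[X] ≈ 95779.51233; in regime p = Θ(1/n^{1/2}) E[X] diverges (above the triangle threshold p ~ 1/n).


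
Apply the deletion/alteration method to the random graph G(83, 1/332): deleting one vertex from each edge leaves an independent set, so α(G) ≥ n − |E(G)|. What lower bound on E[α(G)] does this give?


E[|E(G)|] = C(83, 2)·p = 3403 · (1/332) = 41/4.
E[α(G)] ≥ n − E[|E(G)|] = 83 − 41/4 = 291/4.
Numerically: ≈ 72.75000.
(This is only a lower bound; the true E[α(G)] may be larger.)

E[α(G)] ≥ 291/4 ≈ 72.75000.


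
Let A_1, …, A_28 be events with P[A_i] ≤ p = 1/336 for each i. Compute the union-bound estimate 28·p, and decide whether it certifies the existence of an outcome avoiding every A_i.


Union bound: P[∪_{i=1}^{28} A_i] ≤ Σ_i P[A_i] ≤ 28·p = 28·(1/336) = 1/12.
Numerically: 1/12 ≈ 0.0833333.
Is 1/12 < 1? YES.
Since P[∪ A_i] ≤ 1/12 < 1, the complement has P[∩ A_i^c] ≥ 1 − 1/12 = 11/12 > 0, so some outcome avoids every A_i.

28·p = 1/12 ≈ 0.0833333; existence CERTIFIED by the union bound.


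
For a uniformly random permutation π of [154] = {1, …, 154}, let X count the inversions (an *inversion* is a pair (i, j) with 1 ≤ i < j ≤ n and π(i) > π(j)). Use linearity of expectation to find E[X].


Write X = Σ X_I over the C(154, 2) = 11781 pairs i < j, with X_I the indicator of one inversion.
There are 11781 indicators.
For each fixed pair i < j, the values π(i) and π(j) are two distinct elements of {1, …, 154} in uniformly random order; by symmetry P[π(i) > π(j)] = 1/2.
By linearity: E[X] = 11781 · (1/2) = C(154, 2) · (1/2) = 11781/2 = 11781/2 ≈ 5890.500.

E[X] = 11781/2 = 5890.500.


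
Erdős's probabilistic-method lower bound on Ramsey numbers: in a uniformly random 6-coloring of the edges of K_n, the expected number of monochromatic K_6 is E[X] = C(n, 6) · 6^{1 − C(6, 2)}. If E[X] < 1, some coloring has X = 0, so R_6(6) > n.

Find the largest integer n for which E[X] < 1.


We need C(n, 6) · 6^{1 − 15} < 1, i.e. C(n, 6) < 6^{15 − 1} = 78364164096.
Check values of n near the boundary:
  n = 197: C(197, 6) = 75176946208; 75176946208 < 78364164096? YES
  n = 198: C(198, 6) = 77526225777; 77526225777 < 78364164096? YES
  n = 199: C(199, 6) = 79936367511; 79936367511 < 78364164096? NO
  n = 200: C(200, 6) = 82408626300; 82408626300 < 78364164096? NO
The largest n with C(n, 6) < 78364164096 is n = 198 (where E[X] = 25842075259/26121388032 ≈ 0.989307). Hence R_6(6) > 198, i.e. R_6(6) ≥ 199.

Largest n = 198; hence R_6(6) > 198.


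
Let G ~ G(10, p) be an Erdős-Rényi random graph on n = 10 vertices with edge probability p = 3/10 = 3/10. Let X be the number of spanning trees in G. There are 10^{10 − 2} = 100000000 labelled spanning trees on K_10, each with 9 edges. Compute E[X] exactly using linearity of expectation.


K_10 has 10^{10 − 2} = 100000000 labelled spanning trees.
For each such spanning tree H, let X_H = 1 if all 9 edges of H are present in G. Then P[X_H = 1] = p^{9} = (3/10)^{9} = 19683/1000000000.
Summing the indicators: E[X] = Σ_H E[X_H] = 100000000 · p^{9} = 100000000 · 19683/1000000000 = 19683/10.
Numerically: E[X] ≈ 1968.3.

E[X] = 100000000 · (3/10)^{9} = 19683/10 ≈ 1968.3.


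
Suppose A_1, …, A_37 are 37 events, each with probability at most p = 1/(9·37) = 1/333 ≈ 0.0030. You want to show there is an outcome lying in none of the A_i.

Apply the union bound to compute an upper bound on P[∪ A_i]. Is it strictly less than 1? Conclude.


Union bound: P[∪_{i=1}^{37} A_i] ≤ Σ_i P[A_i] ≤ 37·p = 37·(1/333) = 1/9.
Numerically: 1/9 ≈ 0.1111.
Is 1/9 < 1? YES.
Since P[∪ A_i] ≤ 1/9 < 1, the complement has P[∩ A_i^c] ≥ 1 − 1/9 = 8/9 > 0, so some outcome avoids every A_i.

37·p = 1/9 ≈ 0.1111; existence CERTIFIED by the union bound.


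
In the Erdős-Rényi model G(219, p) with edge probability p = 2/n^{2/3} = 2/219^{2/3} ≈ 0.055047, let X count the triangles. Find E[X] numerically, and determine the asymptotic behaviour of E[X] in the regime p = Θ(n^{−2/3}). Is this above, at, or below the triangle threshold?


Number of potential triangles: C(219, 3) = 1726669.
Each occurs with probability p³ ≈ (0.055047)³ ≈ 1.6680219e-04.
By linearity: E[X] = C(219, 3)·p³ ≈ 1726669 · 1.6680219e-04 ≈ 288.01218.
Since α = 2/3 < 1, p = c/n^{2/3} ≫ 1/n is above the triangle threshold p ~ 1/n. Asymptotically E[X] ~ (c³/6)·n^{3(1−α)} = (2³/6)·n^{1} → ∞; triangles are abundant w.h.p.

E[X] ≈ 288.01218; in regime p = Θ(1/n^{2/3}) E[X] diverges (above the triangle threshold p ~ 1/n).


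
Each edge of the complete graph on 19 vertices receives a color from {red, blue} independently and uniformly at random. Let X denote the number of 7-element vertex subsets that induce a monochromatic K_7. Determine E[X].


Let X = Σ_S X_S over the C(19, 7) = 50388 subsets S of size 7, where X_S = 1 if the K_7 on S is monochromatic.
For a fixed S, the K_7 on S has C(7, 2) = 21 edges. P[all 21 edges red] = (1/2)^21, and likewise for blue, so P[monochromatic] = 2·(1/2)^21 = 2^{1 − 21} = 1/1048576.
By linearity: E[X] = C(19, 7) · 2^{1 − 21} = 50388 · 1/1048576 = 12597/262144.
Numerically: E[X] ≈ 0.04805.

E[X] = C(19,7)·2^(1−C(7,2)) = 12597/262144 ≈ 0.04805.


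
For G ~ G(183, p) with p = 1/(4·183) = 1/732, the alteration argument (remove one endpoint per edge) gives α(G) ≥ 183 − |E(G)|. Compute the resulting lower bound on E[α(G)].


E[|E(G)|] = C(183, 2)·p = 16653 · (1/732) = 91/4.
E[α(G)] ≥ n − E[|E(G)|] = 183 − 91/4 = 641/4.
Numerically: ≈ 160.25000.
(This is only a lower bound; the true E[α(G)] may be larger.)

E[α(G)] ≥ 641/4 ≈ 160.25000.


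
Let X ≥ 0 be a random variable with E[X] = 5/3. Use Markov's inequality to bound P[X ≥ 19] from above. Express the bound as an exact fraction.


μ = E[X] = 5/3, a = 19.
Markov: P[X ≥ 19] ≤ μ/a = (5/3)/19 = 5/57.
Numerically: ≈ 0.088.
(Since a = 19 > μ = 1.667, the bound 5/57 is < 1 and informative.)

P[X ≥ 19] ≤ 5/57 ≈ 0.088.


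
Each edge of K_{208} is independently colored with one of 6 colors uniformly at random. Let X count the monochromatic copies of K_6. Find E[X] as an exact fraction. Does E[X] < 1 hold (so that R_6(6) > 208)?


E[X] = C(208, 6) · 6^{1 − 15} = 104579959848 · 6^{−14} = 104579959848/78364164096.
As a reduced fraction: E[X] = 4357498327/3265173504 ≈ 1.334538.
Is E[X] < 1? NO.
Since E[X] ≥ 1, the first-moment bound is inconclusive at n = 208; it does NOT by itself certify R_6(6) > 208.

E[X] = 4357498327/3265173504 ≈ 1.334538; E[X] ≥ 1; first-moment method inconclusive here.


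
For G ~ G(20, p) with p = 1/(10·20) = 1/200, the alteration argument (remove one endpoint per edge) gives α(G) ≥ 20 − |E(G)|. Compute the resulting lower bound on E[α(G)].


E[|E(G)|] = C(20, 2)·p = 190 · (1/200) = 19/20.
E[α(G)] ≥ n − E[|E(G)|] = 20 − 19/20 = 381/20.
Numerically: ≈ 19.050.
(This is only a lower bound; the true E[α(G)] may be larger.)

E[α(G)] ≥ 381/20 ≈ 19.050.


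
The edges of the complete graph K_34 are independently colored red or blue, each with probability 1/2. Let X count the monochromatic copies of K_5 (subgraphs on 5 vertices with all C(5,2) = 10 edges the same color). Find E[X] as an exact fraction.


Let X = Σ_S X_S over the C(34, 5) = 278256 subsets S of size 5, where X_S = 1 if the K_5 on S is monochromatic.
For a fixed S, the K_5 on S has C(5, 2) = 10 edges. P[all 10 edges red] = (1/2)^10, and likewise for blue, so P[monochromatic] = 2·(1/2)^10 = 2^{1 − 10} = 1/512.
By linearity: E[X] = C(34, 5) · 2^{1 − 10} = 278256 · 1/512 = 17391/32.
Numerically: E[X] ≈ 543.468750.

E[X] = C(34,5)·2^(1−C(5,2)) = 17391/32 ≈ 543.468750.


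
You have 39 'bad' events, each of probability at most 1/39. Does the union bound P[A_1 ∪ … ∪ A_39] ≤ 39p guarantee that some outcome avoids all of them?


Union bound: P[∪_{i=1}^{39} A_i] ≤ Σ_i P[A_i] ≤ 39·p = 39·(1/39) = 1.
Numerically: 1 ≈ 1.0000000.
Is 1 < 1? NO.
Since the bound 1 is ≥ 1, the union bound is uninformative here; it does NOT by itself certify existence.

39·p = 1 ≈ 1.0000000; existence NOT certified by the union bound.


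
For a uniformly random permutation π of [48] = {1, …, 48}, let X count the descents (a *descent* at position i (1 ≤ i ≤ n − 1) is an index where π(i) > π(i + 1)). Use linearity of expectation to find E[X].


Write X = Σ X_I over i = 1, …, 47, with X_I the indicator of one descent.
There are 47 indicators.
For each fixed i, the pair (π(i), π(i+1)) is a uniformly random ordered pair of distinct values from {1, …, 48}; by symmetry P[π(i) > π(i+1)] = 1/2.
By linearity: E[X] = 47 · (1/2) = (48 − 1) · (1/2) = 47/2 ≈ 23.5000.

E[X] = 47/2 = 23.5000.


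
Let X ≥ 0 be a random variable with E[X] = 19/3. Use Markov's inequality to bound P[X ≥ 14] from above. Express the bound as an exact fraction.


μ = E[X] = 19/3, a = 14.
Markov: P[X ≥ 14] ≤ μ/a = (19/3)/14 = 19/42.
Numerically: ≈ 0.45238.
(Since a = 14 > μ = 6.33333, the bound 19/42 is < 1 and informative.)

P[X ≥ 14] ≤ 19/42 ≈ 0.45238.


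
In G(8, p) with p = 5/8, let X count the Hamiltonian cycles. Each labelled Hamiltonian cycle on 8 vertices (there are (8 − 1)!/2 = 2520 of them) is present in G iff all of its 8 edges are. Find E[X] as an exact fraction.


K_8 has (8 − 1)!/2 = 2520 labelled Hamiltonian cycles.
For each such Hamiltonian cycle H, let X_H = 1 if all 8 edges of H are present in G. Then P[X_H = 1] = p^{8} = (5/8)^{8} = 390625/16777216.
By linearity: E[X] = Σ_H E[X_H] = 2520 · p^{8} = 2520 · 390625/16777216 = 123046875/2097152.
Numerically: E[X] ≈ 58.673.

E[X] = 2520 · (5/8)^{8} = 123046875/2097152 ≈ 58.673.


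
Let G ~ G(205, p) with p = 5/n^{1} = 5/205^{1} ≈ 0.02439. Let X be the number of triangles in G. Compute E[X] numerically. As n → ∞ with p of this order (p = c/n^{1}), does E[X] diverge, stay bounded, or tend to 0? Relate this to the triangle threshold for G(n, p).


Number of potential triangles: C(205, 3) = 1414910.
Each occurs with probability p³ ≈ (0.02439)³ ≈ 1.450937e-05.
By linearity: E[X] = C(205, 3)·p³ ≈ 1414910 · 1.450937e-05 ≈ 20.5294.
Here α = 1, so p = 5/n is exactly at the triangle threshold p ~ 1/n. Asymptotically E[X] → c³/6 = 5³/6 = 125/6 ≈ 20.8333, a bounded constant. In this regime the triangle count is asymptotically Poisson(c³/6).

E[X] ≈ 20.5294; in regime p = Θ(1/n^{1}) E[X] stays bounded (at the triangle threshold p ~ 1/n).


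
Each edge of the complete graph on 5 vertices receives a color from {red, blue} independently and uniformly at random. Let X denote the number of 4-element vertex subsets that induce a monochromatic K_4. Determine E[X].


Let X = Σ_S X_S over the C(5, 4) = 5 subsets S of size 4, where X_S = 1 if the K_4 on S is monochromatic.
For a fixed S, the K_4 on S has C(4, 2) = 6 edges. P[all 6 edges red] = (1/2)^6, and likewise for blue, so P[monochromatic] = 2·(1/2)^6 = 2^{1 − 6} = 1/32.
Summing: E[X] = C(5, 4) · 2^{1 − 6} = 5 · 1/32 = 5/32.
Numerically: E[X] ≈ 0.156.

E[X] = C(5,4)·2^(1−C(4,2)) = 5/32 ≈ 0.156.


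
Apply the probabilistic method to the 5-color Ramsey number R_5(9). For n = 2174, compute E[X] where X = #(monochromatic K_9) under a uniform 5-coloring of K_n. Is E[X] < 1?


E[X] = C(2174, 9) · 5^{1 − 36} = 2940165687188920530702934 · 5^{−35} = 2940165687188920530702934/2910383045673370361328125.
As a reduced fraction: E[X] = 2940165687188920530702934/2910383045673370361328125 ≈ 1.010233.
Is E[X] < 1? NO.
Since E[X] ≥ 1, the first-moment bound is inconclusive at n = 2174; it does NOT by itself certify R_5(9) > 2174.

E[X] = 2940165687188920530702934/2910383045673370361328125 ≈ 1.010233; E[X] ≥ 1; first-moment method inconclusive here.


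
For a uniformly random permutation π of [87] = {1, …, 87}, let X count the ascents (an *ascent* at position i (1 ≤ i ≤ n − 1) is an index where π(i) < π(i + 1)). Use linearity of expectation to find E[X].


Write X = Σ X_I over i = 1, …, 86, with X_I the indicator of one ascent.
There are 86 indicators.
For each fixed i, the pair (π(i), π(i+1)) is a uniformly random ordered pair of distinct values from {1, …, 87}; by symmetry P[π(i) < π(i+1)] = 1/2.
By linearity: E[X] = 86 · (1/2) = (87 − 1) · (1/2) = 43 ≈ 43.000.

E[X] = 43 = 43.000.


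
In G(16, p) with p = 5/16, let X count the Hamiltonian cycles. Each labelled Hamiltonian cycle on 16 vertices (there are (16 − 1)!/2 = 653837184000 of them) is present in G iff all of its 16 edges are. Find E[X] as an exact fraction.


K_16 has (16 − 1)!/2 = 653837184000 labelled Hamiltonian cycles.
For each such Hamiltonian cycle H, let X_H = 1 if all 16 edges of H are present in G. Then P[X_H = 1] = p^{16} = (5/16)^{16} = 152587890625/18446744073709551616.
By linearity: E[X] = Σ_H E[X_H] = 653837184000 · p^{16} = 653837184000 · 152587890625/18446744073709551616 = 97429332733154296875/18014398509481984.
Numerically: E[X] ≈ 5.41e+03.

E[X] = 653837184000 · (5/16)^{16} = 97429332733154296875/18014398509481984 ≈ 5.41e+03.


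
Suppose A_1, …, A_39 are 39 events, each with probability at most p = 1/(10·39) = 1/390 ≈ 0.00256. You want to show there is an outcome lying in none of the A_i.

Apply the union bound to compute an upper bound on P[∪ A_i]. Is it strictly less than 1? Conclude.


Union bound: P[∪_{i=1}^{39} A_i] ≤ Σ_i P[A_i] ≤ 39·p = 39·(1/390) = 1/10.
Numerically: 1/10 ≈ 0.10000.
Is 1/10 < 1? YES.
Since P[∪ A_i] ≤ 1/10 < 1, the complement has P[∩ A_i^c] ≥ 1 − 1/10 = 9/10 > 0, so some outcome avoids every A_i.

39·p = 1/10 ≈ 0.10000; existence CERTIFIED by the union bound.


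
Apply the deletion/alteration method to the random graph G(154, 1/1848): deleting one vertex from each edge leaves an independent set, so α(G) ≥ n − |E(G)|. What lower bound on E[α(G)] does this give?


E[|E(G)|] = C(154, 2)·p = 11781 · (1/1848) = 51/8.
E[α(G)] ≥ n − E[|E(G)|] = 154 − 51/8 = 1181/8.
Numerically: ≈ 147.62500.
(This is only a lower bound; the true E[α(G)] may be larger.)

E[α(G)] ≥ 1181/8 ≈ 147.62500.


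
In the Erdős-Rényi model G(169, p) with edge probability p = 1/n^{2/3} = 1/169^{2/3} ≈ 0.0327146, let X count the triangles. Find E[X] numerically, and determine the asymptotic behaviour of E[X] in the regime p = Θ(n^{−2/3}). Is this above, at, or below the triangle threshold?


Number of potential triangles: C(169, 3) = 790244.
Each occurs with probability p³ ≈ (0.0327146)³ ≈ 3.50127797e-05.
By linearity: E[X] = C(169, 3)·p³ ≈ 790244 · 3.50127797e-05 ≈ 27.668639.
Since α = 2/3 < 1, p = c/n^{2/3} ≫ 1/n is above the triangle threshold p ~ 1/n. Asymptotically E[X] ~ (c³/6)·n^{3(1−α)} = (1³/6)·n^{1} → ∞; triangles are abundant w.h.p.

E[X] ≈ 27.668639; in regime p = Θ(1/n^{2/3}) E[X] diverges (above the triangle threshold p ~ 1/n).


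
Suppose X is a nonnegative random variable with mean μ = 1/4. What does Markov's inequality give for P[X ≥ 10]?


μ = E[X] = 1/4, a = 10.
Markov: P[X ≥ 10] ≤ μ/a = (1/4)/10 = 1/40.
Numerically: ≈ 0.025000.
(Since a = 10 > μ = 0.250000, the bound 1/40 is < 1 and informative.)

P[X ≥ 10] ≤ 1/40 ≈ 0.025000.


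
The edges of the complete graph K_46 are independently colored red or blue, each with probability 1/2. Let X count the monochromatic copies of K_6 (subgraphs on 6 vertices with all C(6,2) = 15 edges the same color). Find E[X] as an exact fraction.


Let X = Σ_S X_S over the C(46, 6) = 9366819 subsets S of size 6, where X_S = 1 if the K_6 on S is monochromatic.
For a fixed S, the K_6 on S has C(6, 2) = 15 edges. P[all 15 edges red] = (1/2)^15, and likewise for blue, so P[monochromatic] = 2·(1/2)^15 = 2^{1 − 15} = 1/16384.
By linearity: E[X] = C(46, 6) · 2^{1 − 15} = 9366819 · 1/16384 = 9366819/16384.
Numerically: E[X] ≈ 571.7053.

E[X] = C(46,6)·2^(1−C(6,2)) = 9366819/16384 ≈ 571.7053.


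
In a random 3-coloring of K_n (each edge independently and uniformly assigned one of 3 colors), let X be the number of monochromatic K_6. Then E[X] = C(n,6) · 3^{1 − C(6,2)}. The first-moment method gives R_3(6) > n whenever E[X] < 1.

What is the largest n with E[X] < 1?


We need C(n, 6) · 3^{1 − 15} < 1, i.e. C(n, 6) < 3^{15 − 1} = 4782969.
Check values of n near the boundary:
  n = 39: C(39, 6) = 3262623; 3262623 < 4782969? YES
  n = 40: C(40, 6) = 3838380; 3838380 < 4782969? YES
  n = 41: C(41, 6) = 4496388; 4496388 < 4782969? YES
  n = 42: C(42, 6) = 5245786; 5245786 < 4782969? NO
The largest n with C(n, 6) < 4782969 is n = 41 (where E[X] = 1498796/1594323 ≈ 0.940). Hence R_3(6) > 41, i.e. R_3(6) ≥ 42.

Largest n = 41; hence R_3(6) > 41.


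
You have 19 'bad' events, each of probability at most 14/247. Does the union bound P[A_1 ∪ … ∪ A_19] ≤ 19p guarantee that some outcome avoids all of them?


Union bound: P[∪_{i=1}^{19} A_i] ≤ Σ_i P[A_i] ≤ 19·p = 19·(14/247) = 14/13.
Numerically: 14/13 ≈ 1.076923.
Is 14/13 < 1? NO.
Since the bound 14/13 is ≥ 1, the union bound is uninformative here; it does NOT by itself certify existence.

19·p = 14/13 ≈ 1.076923; existence NOT certified by the union bound.


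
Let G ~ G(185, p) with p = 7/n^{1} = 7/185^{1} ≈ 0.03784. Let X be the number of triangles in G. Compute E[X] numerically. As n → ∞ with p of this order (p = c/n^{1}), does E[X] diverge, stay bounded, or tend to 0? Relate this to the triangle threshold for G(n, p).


Number of potential triangles: C(185, 3) = 1038220.
Each occurs with probability p³ ≈ (0.03784)³ ≈ 5.417251e-05.
By linearity: E[X] = C(185, 3)·p³ ≈ 1038220 · 5.417251e-05 ≈ 56.2430.
Here α = 1, so p = 7/n is exactly at the triangle threshold p ~ 1/n. Asymptotically E[X] → c³/6 = 7³/6 = 343/6 ≈ 57.1667, a bounded constant. In this regime the triangle count is asymptotically Poisson(c³/6).

E[X] ≈ 56.2430; in regime p = Θ(1/n^{1}) E[X] stays bounded (at the triangle threshold p ~ 1/n).


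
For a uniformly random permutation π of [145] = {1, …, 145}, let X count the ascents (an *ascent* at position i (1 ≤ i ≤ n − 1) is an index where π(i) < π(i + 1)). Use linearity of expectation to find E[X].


Write X = Σ X_I over i = 1, …, 144, with X_I the indicator of one ascent.
There are 144 indicators.
For each fixed i, the pair (π(i), π(i+1)) is a uniformly random ordered pair of distinct values from {1, …, 145}; by symmetry P[π(i) < π(i+1)] = 1/2.
By linearity: E[X] = 144 · (1/2) = (145 − 1) · (1/2) = 72 ≈ 72.00000.

E[X] = 72 = 72.00000.


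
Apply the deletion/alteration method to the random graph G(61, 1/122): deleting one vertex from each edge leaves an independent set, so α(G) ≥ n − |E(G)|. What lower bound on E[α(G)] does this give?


E[|E(G)|] = C(61, 2)·p = 1830 · (1/122) = 15.
E[α(G)] ≥ n − E[|E(G)|] = 61 − 15 = 46.
Numerically: ≈ 46.000000.
(This is only a lower bound; the true E[α(G)] may be larger.)

E[α(G)] ≥ 46 ≈ 46.000000.


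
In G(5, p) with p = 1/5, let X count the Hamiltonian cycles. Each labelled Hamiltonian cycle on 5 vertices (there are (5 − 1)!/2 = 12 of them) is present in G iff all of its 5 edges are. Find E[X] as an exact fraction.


K_5 has (5 − 1)!/2 = 12 labelled Hamiltonian cycles.
For each such Hamiltonian cycle H, let X_H = 1 if all 5 edges of H are present in G. Then P[X_H = 1] = p^{5} = (1/5)^{5} = 1/3125.
Summing the indicators: E[X] = Σ_H E[X_H] = 12 · p^{5} = 12 · 1/3125 = 12/3125.
Numerically: E[X] ≈ 0.00384.

E[X] = 12 · (1/5)^{5} = 12/3125 ≈ 0.00384.


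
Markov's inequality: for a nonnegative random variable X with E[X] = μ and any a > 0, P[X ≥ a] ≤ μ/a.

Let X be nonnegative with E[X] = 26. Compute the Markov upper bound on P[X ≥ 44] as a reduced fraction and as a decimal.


μ = E[X] = 26, a = 44.
Markov: P[X ≥ 44] ≤ μ/a = (26)/44 = 13/22.
Numerically: ≈ 0.59091.
(Since a = 44 > μ = 26.00000, the bound 13/22 is < 1 and informative.)

P[X ≥ 44] ≤ 13/22 ≈ 0.59091.


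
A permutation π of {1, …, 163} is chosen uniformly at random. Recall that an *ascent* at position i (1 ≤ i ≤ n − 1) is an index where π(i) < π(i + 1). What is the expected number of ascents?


Write X = Σ X_I over i = 1, …, 162, with X_I the indicator of one ascent.
There are 162 indicators.
For each fixed i, the pair (π(i), π(i+1)) is a uniformly random ordered pair of distinct values from {1, …, 163}; by symmetry P[π(i) < π(i+1)] = 1/2.
By linearity: E[X] = 162 · (1/2) = (163 − 1) · (1/2) = 81 ≈ 81.000000.

E[X] = 81 = 81.000000.


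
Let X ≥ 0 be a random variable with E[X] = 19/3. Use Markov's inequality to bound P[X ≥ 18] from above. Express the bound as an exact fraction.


μ = E[X] = 19/3, a = 18.
Markov: P[X ≥ 18] ≤ μ/a = (19/3)/18 = 19/54.
Numerically: ≈ 0.352.
(Since a = 18 > μ = 6.333, the bound 19/54 is < 1 and informative.)

P[X ≥ 18] ≤ 19/54 ≈ 0.352.


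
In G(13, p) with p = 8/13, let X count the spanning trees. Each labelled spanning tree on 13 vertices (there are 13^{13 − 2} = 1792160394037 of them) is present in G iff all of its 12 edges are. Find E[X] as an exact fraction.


K_13 has 13^{13 − 2} = 1792160394037 labelled spanning trees.
For each such spanning tree H, let X_H = 1 if all 12 edges of H are present in G. Then P[X_H = 1] = p^{12} = (8/13)^{12} = 68719476736/23298085122481.
By linearity: E[X] = Σ_H E[X_H] = 1792160394037 · p^{12} = 1792160394037 · 68719476736/23298085122481 = 68719476736/13.
Numerically: E[X] ≈ 5.28611e+09.

E[X] = 1792160394037 · (8/13)^{12} = 68719476736/13 ≈ 5.28611e+09.


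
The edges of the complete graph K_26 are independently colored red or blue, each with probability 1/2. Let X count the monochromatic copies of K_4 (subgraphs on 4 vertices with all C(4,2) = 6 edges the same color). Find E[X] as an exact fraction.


Let X = Σ_S X_S over the C(26, 4) = 14950 subsets S of size 4, where X_S = 1 if the K_4 on S is monochromatic.
For a fixed S, the K_4 on S has C(4, 2) = 6 edges. P[all 6 edges red] = (1/2)^6, and likewise for blue, so P[monochromatic] = 2·(1/2)^6 = 2^{1 − 6} = 1/32.
By linearity of expectation: E[X] = C(26, 4) · 2^{1 − 6} = 14950 · 1/32 = 7475/16.
Numerically: E[X] ≈ 467.187500.

E[X] = C(26,4)·2^(1−C(4,2)) = 7475/16 ≈ 467.187500.


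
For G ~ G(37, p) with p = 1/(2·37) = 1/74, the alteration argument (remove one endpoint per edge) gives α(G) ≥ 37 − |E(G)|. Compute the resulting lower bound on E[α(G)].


E[|E(G)|] = C(37, 2)·p = 666 · (1/74) = 9.
E[α(G)] ≥ n − E[|E(G)|] = 37 − 9 = 28.
Numerically: ≈ 28.000.
(This is only a lower bound; the true E[α(G)] may be larger.)

E[α(G)] ≥ 28 ≈ 28.000.


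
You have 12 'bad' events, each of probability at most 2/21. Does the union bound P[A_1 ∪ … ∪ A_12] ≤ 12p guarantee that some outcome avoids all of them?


Union bound: P[∪_{i=1}^{12} A_i] ≤ Σ_i P[A_i] ≤ 12·p = 12·(2/21) = 8/7.
Numerically: 8/7 ≈ 1.1428571.
Is 8/7 < 1? NO.
Since the bound 8/7 is ≥ 1, the union bound is uninformative here; it does NOT by itself certify existence.

12·p = 8/7 ≈ 1.1428571; existence NOT certified by the union bound.


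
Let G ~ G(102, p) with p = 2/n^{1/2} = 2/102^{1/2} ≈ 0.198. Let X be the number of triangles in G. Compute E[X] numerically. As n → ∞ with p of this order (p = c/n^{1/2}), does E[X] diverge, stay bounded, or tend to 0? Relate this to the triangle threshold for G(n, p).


Number of potential triangles: C(102, 3) = 171700.
Each occurs with probability p³ ≈ (0.198)³ ≈ 7.76586e-03.
By linearity: E[X] = C(102, 3)·p³ ≈ 171700 · 7.76586e-03 ≈ 1333.399.
Since α = 1/2 < 1, p = c/n^{1/2} ≫ 1/n is above the triangle threshold p ~ 1/n. Asymptotically E[X] ~ (c³/6)·n^{3(1−α)} = (2³/6)·n^{1.5} → ∞; triangles are abundant w.h.p.

E[X] ≈ 1333.399; in regime p = Θ(1/n^{1/2}) E[X] diverges (above the triangle threshold p ~ 1/n).


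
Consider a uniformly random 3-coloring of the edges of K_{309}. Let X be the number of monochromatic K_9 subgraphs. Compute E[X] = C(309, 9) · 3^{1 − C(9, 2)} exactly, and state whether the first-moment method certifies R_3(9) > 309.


E[X] = C(309, 9) · 3^{1 − 36} = 62920976643980686 · 3^{−35} = 62920976643980686/50031545098999707.
As a reduced fraction: E[X] = 62920976643980686/50031545098999707 ≈ 1.25763.
Is E[X] < 1? NO.
Since E[X] ≥ 1, the first-moment bound is inconclusive at n = 309; it does NOT by itself certify R_3(9) > 309.

E[X] = 62920976643980686/50031545098999707 ≈ 1.25763; E[X] ≥ 1; first-moment method inconclusive here.


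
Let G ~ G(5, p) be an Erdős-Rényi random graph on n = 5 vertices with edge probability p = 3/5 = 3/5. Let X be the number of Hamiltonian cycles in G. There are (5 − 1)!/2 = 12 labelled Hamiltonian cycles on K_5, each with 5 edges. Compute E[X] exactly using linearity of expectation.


K_5 has (5 − 1)!/2 = 12 labelled Hamiltonian cycles.
For each such Hamiltonian cycle H, let X_H = 1 if all 5 edges of H are present in G. Then P[X_H = 1] = p^{5} = (3/5)^{5} = 243/3125.
By linearity of expectation: E[X] = Σ_H E[X_H] = 12 · p^{5} = 12 · 243/3125 = 2916/3125.
Numerically: E[X] ≈ 0.9331.

E[X] = 12 · (3/5)^{5} = 2916/3125 ≈ 0.9331.


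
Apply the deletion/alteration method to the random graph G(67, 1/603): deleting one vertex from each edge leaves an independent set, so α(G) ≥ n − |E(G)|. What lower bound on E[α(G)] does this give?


E[|E(G)|] = C(67, 2)·p = 2211 · (1/603) = 11/3.
E[α(G)] ≥ n − E[|E(G)|] = 67 − 11/3 = 190/3.
Numerically: ≈ 63.333.
(This is only a lower bound; the true E[α(G)] may be larger.)

E[α(G)] ≥ 190/3 ≈ 63.333.


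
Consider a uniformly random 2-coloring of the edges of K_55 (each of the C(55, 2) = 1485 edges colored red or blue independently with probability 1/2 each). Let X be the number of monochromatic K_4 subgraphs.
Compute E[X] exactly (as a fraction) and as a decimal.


Let X = Σ_S X_S over the C(55, 4) = 341055 subsets S of size 4, where X_S = 1 if the K_4 on S is monochromatic.
For a fixed S, the K_4 on S has C(4, 2) = 6 edges. P[all 6 edges red] = (1/2)^6, and likewise for blue, so P[monochromatic] = 2·(1/2)^6 = 2^{1 − 6} = 1/32.
By linearity: E[X] = C(55, 4) · 2^{1 − 6} = 341055 · 1/32 = 341055/32.
Numerically: E[X] ≈ 10657.968750.

E[X] = C(55,4)·2^(1−C(4,2)) = 341055/32 ≈ 10657.968750.


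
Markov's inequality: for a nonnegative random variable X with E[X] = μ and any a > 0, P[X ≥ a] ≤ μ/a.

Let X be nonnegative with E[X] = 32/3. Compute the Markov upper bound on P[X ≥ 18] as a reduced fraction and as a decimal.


μ = E[X] = 32/3, a = 18.
Markov: P[X ≥ 18] ≤ μ/a = (32/3)/18 = 16/27.
Numerically: ≈ 0.59259.
(Since a = 18 > μ = 10.66667, the bound 16/27 is < 1 and informative.)

P[X ≥ 18] ≤ 16/27 ≈ 0.59259.


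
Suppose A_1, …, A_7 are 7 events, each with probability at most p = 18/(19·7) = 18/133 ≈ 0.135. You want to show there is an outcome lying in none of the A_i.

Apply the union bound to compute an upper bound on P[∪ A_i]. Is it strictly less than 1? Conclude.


Union bound: P[∪_{i=1}^{7} A_i] ≤ Σ_i P[A_i] ≤ 7·p = 7·(18/133) = 18/19.
Numerically: 18/19 ≈ 0.947.
Is 18/19 < 1? YES.
Since P[∪ A_i] ≤ 18/19 < 1, the complement has P[∩ A_i^c] ≥ 1 − 18/19 = 1/19 > 0, so some outcome avoids every A_i.

7·p = 18/19 ≈ 0.947; existence CERTIFIED by the union bound.


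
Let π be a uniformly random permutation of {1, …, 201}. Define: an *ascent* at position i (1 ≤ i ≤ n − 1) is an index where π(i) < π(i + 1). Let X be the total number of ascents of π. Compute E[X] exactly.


Write X = Σ X_I over i = 1, …, 200, with X_I the indicator of one ascent.
There are 200 indicators.
For each fixed i, the pair (π(i), π(i+1)) is a uniformly random ordered pair of distinct values from {1, …, 201}; by symmetry P[π(i) < π(i+1)] = 1/2.
By linearity: E[X] = 200 · (1/2) = (201 − 1) · (1/2) = 100 ≈ 100.00000.

E[X] = 100 = 100.00000.


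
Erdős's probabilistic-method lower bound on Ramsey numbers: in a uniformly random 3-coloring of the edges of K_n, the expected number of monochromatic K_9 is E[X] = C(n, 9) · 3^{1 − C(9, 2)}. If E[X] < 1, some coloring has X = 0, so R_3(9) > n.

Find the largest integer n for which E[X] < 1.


We need C(n, 9) · 3^{1 − 36} < 1, i.e. C(n, 9) < 3^{36 − 1} = 50031545098999707.
Check values of n near the boundary:
  n = 296: C(296, 9) = 42513789098994080; 42513789098994080 < 50031545098999707? YES
  n = 297: C(297, 9) = 43842345008337645; 43842345008337645 < 50031545098999707? YES
  n = 298: C(298, 9) = 45207677551849890; 45207677551849890 < 50031545098999707? YES
  n = 299: C(299, 9) = 46610674441390059; 46610674441390059 < 50031545098999707? YES
  n = 300: C(300, 9) = 48052241692154700; 48052241692154700 < 50031545098999707? YES
  n = 301: C(301, 9) = 49533303936090975; 49533303936090975 < 50031545098999707? YES
  n = 302: C(302, 9) = 51054804739588650; 51054804739588650 < 50031545098999707? NO
  n = 303: C(303, 9) = 52617706925494425; 52617706925494425 < 50031545098999707? NO
  n = 304: C(304, 9) = 54222992899492560; 54222992899492560 < 50031545098999707? NO
The largest n with C(n, 9) < 50031545098999707 is n = 301 (where E[X] = 16511101312030325/16677181699666569 ≈ 0.9900415). Hence R_3(9) > 301, i.e. R_3(9) ≥ 302.

Largest n = 301; hence R_3(9) > 301.


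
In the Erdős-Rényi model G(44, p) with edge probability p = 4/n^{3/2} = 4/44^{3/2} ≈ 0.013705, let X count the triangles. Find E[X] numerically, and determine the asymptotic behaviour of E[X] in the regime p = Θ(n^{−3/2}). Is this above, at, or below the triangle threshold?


Number of potential triangles: C(44, 3) = 13244.
Each occurs with probability p³ ≈ (0.013705)³ ≈ 2.5742038e-06.
By linearity: E[X] = C(44, 3)·p³ ≈ 13244 · 2.5742038e-06 ≈ 0.03409.
Since α = 3/2 > 1, p = c/n^{3/2} = o(1/n) is below the triangle threshold p ~ 1/n. Asymptotically E[X] ~ (c³/6)·n^{3(1−α)} = (4³/6)·n^{-1.5} → 0, so by Markov's inequality G has no triangles w.h.p.

E[X] ≈ 0.03409; in regime p = Θ(1/n^{3/2}) E[X] tends to 0 (below the triangle threshold p ~ 1/n).


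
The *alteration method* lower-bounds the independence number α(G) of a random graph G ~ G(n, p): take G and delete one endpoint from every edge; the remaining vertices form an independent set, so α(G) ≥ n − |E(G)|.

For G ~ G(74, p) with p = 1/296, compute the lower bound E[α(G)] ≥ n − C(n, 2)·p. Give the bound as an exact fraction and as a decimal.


E[|E(G)|] = C(74, 2)·p = 2701 · (1/296) = 73/8.
E[α(G)] ≥ n − E[|E(G)|] = 74 − 73/8 = 519/8.
Numerically: ≈ 64.8750.
(This is only a lower bound; the true E[α(G)] may be larger.)

E[α(G)] ≥ 519/8 ≈ 64.8750.


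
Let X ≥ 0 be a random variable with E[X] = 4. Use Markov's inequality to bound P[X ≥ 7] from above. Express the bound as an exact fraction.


μ = E[X] = 4, a = 7.
Markov: P[X ≥ 7] ≤ μ/a = (4)/7 = 4/7.
Numerically: ≈ 0.571429.
(Since a = 7 > μ = 4.000000, the bound 4/7 is < 1 and informative.)

P[X ≥ 7] ≤ 4/7 ≈ 0.571429.


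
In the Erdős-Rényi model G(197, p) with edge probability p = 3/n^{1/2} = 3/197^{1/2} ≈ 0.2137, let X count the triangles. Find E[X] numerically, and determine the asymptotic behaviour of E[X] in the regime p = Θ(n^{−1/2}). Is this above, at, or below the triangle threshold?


Number of potential triangles: C(197, 3) = 1254890.
Each occurs with probability p³ ≈ (0.2137)³ ≈ 9.764824e-03.
By linearity: E[X] = C(197, 3)·p³ ≈ 1254890 · 9.764824e-03 ≈ 12253.7801.
Since α = 1/2 < 1, p = c/n^{1/2} ≫ 1/n is above the triangle threshold p ~ 1/n. Asymptotically E[X] ~ (c³/6)·n^{3(1−α)} = (3³/6)·n^{1.5} → ∞; triangles are abundant w.h.p.

E[X] ≈ 12253.7801; in regime p = Θ(1/n^{1/2}) E[X] diverges (above the triangle threshold p ~ 1/n).
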